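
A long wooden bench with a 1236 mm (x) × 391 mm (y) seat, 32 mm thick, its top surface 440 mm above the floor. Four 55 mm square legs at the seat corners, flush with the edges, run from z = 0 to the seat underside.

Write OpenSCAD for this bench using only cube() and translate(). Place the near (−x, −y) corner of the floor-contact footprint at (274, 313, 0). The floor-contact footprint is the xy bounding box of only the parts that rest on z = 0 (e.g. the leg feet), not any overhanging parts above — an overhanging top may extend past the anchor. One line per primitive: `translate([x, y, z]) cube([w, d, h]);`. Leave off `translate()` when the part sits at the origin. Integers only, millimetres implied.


translate([274, 313, 408]) cube([1236, 391, 32]);
translate([274, 313, 0]) cube([55, 55, 408]);
translate([274, 649, 0]) cube([55, 55, 408]);
translate([1455, 313, 0]) cube([55, 55, 408]);
translate([1455, 649, 0]) cube([55, 55, 408]);


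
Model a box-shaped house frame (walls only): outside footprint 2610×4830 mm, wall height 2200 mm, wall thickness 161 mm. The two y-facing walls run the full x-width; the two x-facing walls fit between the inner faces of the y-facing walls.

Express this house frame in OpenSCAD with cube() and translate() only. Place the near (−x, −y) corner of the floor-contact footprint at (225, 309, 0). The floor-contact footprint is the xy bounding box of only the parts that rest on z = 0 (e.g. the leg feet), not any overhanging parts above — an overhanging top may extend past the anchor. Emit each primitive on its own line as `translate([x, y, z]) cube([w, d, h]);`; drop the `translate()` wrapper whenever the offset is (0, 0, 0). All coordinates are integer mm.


translate([225, 309, 0]) cube([2610, 161, 2200]);
translate([225, 4978, 0]) cube([2610, 161, 2200]);
translate([225, 470, 0]) cube([161, 4508, 2200]);
translate([2674, 470, 0]) cube([161, 4508, 2200]);


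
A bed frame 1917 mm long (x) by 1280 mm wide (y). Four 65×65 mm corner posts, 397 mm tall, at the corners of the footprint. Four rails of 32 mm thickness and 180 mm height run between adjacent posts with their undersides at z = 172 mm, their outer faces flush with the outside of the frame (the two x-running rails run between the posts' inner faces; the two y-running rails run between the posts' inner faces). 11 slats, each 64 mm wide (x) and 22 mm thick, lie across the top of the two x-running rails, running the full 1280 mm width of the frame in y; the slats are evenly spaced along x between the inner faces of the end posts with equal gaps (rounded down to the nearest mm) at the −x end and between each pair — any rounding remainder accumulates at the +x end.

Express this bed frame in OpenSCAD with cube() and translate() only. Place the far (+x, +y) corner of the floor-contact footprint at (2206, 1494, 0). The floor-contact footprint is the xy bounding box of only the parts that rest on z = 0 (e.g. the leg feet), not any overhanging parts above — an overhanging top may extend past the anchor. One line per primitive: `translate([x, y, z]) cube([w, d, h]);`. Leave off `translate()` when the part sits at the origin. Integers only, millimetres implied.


translate([289, 214, 0]) cube([65, 65, 397]);
translate([289, 1429, 0]) cube([65, 65, 397]);
translate([2141, 214, 0]) cube([65, 65, 397]);
translate([2141, 1429, 0]) cube([65, 65, 397]);
translate([354, 214, 172]) cube([1787, 32, 180]);
translate([354, 1462, 172]) cube([1787, 32, 180]);
translate([289, 279, 172]) cube([32, 1150, 180]);
translate([2174, 279, 172]) cube([32, 1150, 180]);
translate([444, 214, 352]) cube([64, 1280, 22]);
translate([598, 214, 352]) cube([64, 1280, 22]);
translate([752, 214, 352]) cube([64, 1280, 22]);
translate([906, 214, 352]) cube([64, 1280, 22]);
translate([1060, 214, 352]) cube([64, 1280, 22]);
translate([1214, 214, 352]) cube([64, 1280, 22]);
translate([1368, 214, 352]) cube([64, 1280, 22]);
translate([1522, 214, 352]) cube([64, 1280, 22]);
translate([1676, 214, 352]) cube([64, 1280, 22]);
translate([1830, 214, 352]) cube([64, 1280, 22]);
translate([1984, 214, 352]) cube([64, 1280, 22]);


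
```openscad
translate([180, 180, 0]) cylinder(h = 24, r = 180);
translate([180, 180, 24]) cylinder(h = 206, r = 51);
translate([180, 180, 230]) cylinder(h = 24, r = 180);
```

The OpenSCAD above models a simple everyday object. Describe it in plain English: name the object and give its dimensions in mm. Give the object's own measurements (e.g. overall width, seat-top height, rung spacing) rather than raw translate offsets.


A spool: two coaxial disc flanges of radius 180 mm and thickness 24 mm, joined by a core cylinder of radius 51 mm and height 206 mm. The lower flange rests on z = 0 and the three cylinders share a vertical axis.


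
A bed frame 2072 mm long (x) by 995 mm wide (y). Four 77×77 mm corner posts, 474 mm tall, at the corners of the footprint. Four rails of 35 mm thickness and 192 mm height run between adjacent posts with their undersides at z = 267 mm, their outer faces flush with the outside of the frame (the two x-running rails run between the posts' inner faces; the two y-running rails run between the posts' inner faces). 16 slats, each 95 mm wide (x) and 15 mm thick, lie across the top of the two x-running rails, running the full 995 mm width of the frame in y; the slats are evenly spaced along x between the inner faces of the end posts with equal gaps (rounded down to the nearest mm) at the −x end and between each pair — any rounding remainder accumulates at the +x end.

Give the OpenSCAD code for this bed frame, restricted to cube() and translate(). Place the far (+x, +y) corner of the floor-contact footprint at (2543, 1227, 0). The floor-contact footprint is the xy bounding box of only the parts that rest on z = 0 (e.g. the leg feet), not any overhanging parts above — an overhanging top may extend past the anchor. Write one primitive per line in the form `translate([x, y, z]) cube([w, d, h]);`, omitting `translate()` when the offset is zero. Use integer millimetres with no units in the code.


// slat z = rail_z + rail_h = 267 + 192 = 459
// slat gap = ⌊(1918 − 16·95) / 17⌋ = 23
translate([471, 232, 0]) cube([77, 77, 474]);
translate([471, 1150, 0]) cube([77, 77, 474]);
translate([2466, 232, 0]) cube([77, 77, 474]);
translate([2466, 1150, 0]) cube([77, 77, 474]);
translate([548, 232, 267]) cube([1918, 35, 192]);
translate([548, 1192, 267]) cube([1918, 35, 192]);
translate([471, 309, 267]) cube([35, 841, 192]);
translate([2508, 309, 267]) cube([35, 841, 192]);
translate([571, 232, 459]) cube([95, 995, 15]);
translate([689, 232, 459]) cube([95, 995, 15]);
translate([807, 232, 459]) cube([95, 995, 15]);
translate([925, 232, 459]) cube([95, 995, 15]);
translate([1043, 232, 459]) cube([95, 995, 15]);
translate([1161, 232, 459]) cube([95, 995, 15]);
translate([1279, 232, 459]) cube([95, 995, 15]);
translate([1397, 232, 459]) cube([95, 995, 15]);
translate([1515, 232, 459]) cube([95, 995, 15]);
translate([1633, 232, 459]) cube([95, 995, 15]);
translate([1751, 232, 459]) cube([95, 995, 15]);
translate([1869, 232, 459]) cube([95, 995, 15]);
translate([1987, 232, 459]) cube([95, 995, 15]);
translate([2105, 232, 459]) cube([95, 995, 15]);
translate([2223, 232, 459]) cube([95, 995, 15]);
translate([2341, 232, 459]) cube([95, 995, 15]);


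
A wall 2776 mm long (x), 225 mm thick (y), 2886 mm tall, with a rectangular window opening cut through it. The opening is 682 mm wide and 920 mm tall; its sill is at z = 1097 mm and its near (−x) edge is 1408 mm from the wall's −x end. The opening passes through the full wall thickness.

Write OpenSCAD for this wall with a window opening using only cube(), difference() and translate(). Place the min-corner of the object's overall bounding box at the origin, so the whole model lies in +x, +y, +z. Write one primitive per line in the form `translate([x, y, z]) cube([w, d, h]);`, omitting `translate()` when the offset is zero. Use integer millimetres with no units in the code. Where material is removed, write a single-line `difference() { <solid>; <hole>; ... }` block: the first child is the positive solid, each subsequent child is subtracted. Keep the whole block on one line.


difference() { cube([2776, 225, 2886]); translate([1408, 0, 1097]) cube([682, 225, 920]); }


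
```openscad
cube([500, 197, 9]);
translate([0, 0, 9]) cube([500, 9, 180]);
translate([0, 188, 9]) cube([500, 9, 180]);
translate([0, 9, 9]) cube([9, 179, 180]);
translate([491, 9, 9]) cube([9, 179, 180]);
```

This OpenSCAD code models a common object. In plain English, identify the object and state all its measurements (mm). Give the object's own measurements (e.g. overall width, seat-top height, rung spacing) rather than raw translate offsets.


An open-topped rectangular box: outside dimensions 500×197×189 mm, with a uniform wall and base thickness of 9 mm. The base is a full 500×197 slab on the floor; four walls sit on top of the base. The front and back walls (the −y and +y sides) span the full width; the two side walls fit between them.


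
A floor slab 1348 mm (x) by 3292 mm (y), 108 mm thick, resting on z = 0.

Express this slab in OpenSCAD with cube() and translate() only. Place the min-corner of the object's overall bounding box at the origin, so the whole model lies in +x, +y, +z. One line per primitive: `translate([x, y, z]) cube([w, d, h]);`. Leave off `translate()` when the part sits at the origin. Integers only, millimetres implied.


cube([1348, 3292, 108]);


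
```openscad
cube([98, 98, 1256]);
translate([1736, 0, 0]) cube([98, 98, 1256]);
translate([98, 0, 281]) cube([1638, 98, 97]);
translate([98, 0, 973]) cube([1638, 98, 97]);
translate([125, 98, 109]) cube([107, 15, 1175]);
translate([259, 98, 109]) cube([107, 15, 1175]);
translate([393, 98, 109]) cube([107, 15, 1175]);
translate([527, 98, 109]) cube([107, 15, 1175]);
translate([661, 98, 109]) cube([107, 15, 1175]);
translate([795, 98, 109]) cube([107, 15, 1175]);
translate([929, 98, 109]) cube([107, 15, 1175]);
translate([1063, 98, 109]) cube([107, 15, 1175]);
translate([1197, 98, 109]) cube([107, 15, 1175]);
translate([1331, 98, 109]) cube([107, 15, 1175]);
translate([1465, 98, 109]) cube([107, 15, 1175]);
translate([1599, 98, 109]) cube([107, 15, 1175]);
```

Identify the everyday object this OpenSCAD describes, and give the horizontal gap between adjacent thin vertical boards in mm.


A fence section. The picket gap is 27 mm.

Two posts, two rails, 12 pickets — a fence section. Span 1638 mm holds 12 pickets of 107 mm with 13 equal gaps: ⌊(1638 − 12·107) / 13⌋ = 27 mm.


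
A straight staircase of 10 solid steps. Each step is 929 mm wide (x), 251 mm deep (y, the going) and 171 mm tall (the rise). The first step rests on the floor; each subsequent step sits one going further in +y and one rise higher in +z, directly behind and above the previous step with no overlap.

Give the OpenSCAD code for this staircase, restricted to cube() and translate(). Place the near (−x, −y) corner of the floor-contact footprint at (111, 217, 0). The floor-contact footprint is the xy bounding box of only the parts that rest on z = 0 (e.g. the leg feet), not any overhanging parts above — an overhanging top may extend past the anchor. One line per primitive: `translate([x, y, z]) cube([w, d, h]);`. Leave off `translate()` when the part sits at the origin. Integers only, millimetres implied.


translate([111, 217, 0]) cube([929, 251, 171]);
translate([111, 468, 171]) cube([929, 251, 171]);
translate([111, 719, 342]) cube([929, 251, 171]);
translate([111, 970, 513]) cube([929, 251, 171]);
translate([111, 1221, 684]) cube([929, 251, 171]);
translate([111, 1472, 855]) cube([929, 251, 171]);
translate([111, 1723, 1026]) cube([929, 251, 171]);
translate([111, 1974, 1197]) cube([929, 251, 171]);
translate([111, 2225, 1368]) cube([929, 251, 171]);
translate([111, 2476, 1539]) cube([929, 251, 171]);


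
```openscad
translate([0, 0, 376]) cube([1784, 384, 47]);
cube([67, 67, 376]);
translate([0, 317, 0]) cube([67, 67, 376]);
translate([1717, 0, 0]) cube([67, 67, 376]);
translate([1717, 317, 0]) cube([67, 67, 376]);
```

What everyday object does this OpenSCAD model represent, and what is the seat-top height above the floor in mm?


A bench. The seat-top height is 423 mm.

A long slab on four corner posts — a bench. The slab sits at z = 376 with thickness 47, so the top is 376 + 47 = 423 mm.


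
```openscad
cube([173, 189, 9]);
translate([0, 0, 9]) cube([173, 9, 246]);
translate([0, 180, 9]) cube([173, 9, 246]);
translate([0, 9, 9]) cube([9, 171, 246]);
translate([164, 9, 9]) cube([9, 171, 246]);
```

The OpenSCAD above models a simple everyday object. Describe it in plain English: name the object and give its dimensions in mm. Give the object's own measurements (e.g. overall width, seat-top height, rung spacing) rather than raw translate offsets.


An open-topped rectangular box: outside dimensions 173×189×255 mm, with a uniform wall and base thickness of 9 mm. The base is a full 173×189 slab on the floor; four walls sit on top of the base. The front and back walls (the −y and +y sides) span the full width; the two side walls fit between them.


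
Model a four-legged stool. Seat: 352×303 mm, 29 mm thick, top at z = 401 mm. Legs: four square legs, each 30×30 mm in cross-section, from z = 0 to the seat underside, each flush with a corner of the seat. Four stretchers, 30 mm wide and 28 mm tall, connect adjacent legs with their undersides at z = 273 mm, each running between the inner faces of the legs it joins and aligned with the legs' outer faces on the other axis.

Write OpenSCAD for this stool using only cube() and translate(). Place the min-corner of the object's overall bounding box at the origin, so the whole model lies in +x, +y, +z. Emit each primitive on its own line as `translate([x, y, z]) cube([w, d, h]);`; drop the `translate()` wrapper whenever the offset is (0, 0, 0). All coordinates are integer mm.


translate([0, 0, 372]) cube([352, 303, 29]);
cube([30, 30, 372]);
translate([322, 0, 0]) cube([30, 30, 372]);
translate([0, 273, 0]) cube([30, 30, 372]);
translate([322, 273, 0]) cube([30, 30, 372]);
translate([30, 0, 273]) cube([292, 30, 28]);
translate([30, 273, 273]) cube([292, 30, 28]);
translate([0, 30, 273]) cube([30, 243, 28]);
translate([322, 30, 273]) cube([30, 243, 28]);


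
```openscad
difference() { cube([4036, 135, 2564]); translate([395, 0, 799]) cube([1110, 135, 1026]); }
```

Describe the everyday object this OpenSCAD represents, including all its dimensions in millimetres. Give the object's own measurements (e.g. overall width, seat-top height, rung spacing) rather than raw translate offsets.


A wall 4036 mm long (x), 135 mm thick (y), 2564 mm tall, with a rectangular window opening cut through it. The opening is 1110 mm wide and 1026 mm tall; its sill is at z = 799 mm and its near (−x) edge is 395 mm from the wall's −x end. The opening passes through the full wall thickness.


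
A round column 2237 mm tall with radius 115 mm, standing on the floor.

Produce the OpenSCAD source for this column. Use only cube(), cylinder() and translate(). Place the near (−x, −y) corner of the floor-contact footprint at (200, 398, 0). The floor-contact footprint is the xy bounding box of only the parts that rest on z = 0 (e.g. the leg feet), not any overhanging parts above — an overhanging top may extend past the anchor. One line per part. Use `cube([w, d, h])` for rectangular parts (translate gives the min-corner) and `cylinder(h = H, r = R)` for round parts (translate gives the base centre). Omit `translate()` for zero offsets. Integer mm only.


translate([315, 513, 0]) cylinder(h = 2237, r = 115);


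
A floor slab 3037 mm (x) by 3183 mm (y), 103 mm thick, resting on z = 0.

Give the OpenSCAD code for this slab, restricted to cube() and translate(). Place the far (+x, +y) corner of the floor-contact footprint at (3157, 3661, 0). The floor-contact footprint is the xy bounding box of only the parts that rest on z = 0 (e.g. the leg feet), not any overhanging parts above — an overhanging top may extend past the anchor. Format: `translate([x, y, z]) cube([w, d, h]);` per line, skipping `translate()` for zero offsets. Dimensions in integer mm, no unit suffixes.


translate([120, 478, 0]) cube([3037, 3183, 103]);


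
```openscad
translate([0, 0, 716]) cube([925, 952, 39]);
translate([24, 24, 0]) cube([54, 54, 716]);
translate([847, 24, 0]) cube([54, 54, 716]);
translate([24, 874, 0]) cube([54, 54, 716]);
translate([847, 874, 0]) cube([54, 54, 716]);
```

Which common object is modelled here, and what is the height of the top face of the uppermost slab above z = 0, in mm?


A table. The table height is 755 mm.

A 925×952×39 slab sits at z = 716 on four 54 mm square posts — a table. The top surface is at 716 + 39 = 755 mm.


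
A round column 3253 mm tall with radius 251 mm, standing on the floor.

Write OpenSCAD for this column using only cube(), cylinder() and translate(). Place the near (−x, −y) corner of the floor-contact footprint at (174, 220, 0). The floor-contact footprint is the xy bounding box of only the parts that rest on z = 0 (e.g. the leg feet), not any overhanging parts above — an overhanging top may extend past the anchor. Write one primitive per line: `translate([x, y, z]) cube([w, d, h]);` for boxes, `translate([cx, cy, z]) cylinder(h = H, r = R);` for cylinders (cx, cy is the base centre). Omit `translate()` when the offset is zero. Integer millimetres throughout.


translate([425, 471, 0]) cylinder(h = 3253, r = 251);


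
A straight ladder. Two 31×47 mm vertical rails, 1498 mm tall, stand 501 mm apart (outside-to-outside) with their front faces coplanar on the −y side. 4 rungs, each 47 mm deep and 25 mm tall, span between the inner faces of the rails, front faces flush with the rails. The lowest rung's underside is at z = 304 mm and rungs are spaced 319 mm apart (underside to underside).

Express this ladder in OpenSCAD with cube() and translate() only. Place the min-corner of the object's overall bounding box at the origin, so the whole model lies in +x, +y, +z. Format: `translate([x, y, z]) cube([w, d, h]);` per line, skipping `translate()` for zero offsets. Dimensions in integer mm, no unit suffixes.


// rung span = 501 - 2*31 = 439
// rung[k] z = 304 + k*319
cube([31, 47, 1498]);
translate([470, 0, 0]) cube([31, 47, 1498]);
translate([31, 0, 304]) cube([439, 47, 25]);
translate([31, 0, 623]) cube([439, 47, 25]);
translate([31, 0, 942]) cube([439, 47, 25]);
translate([31, 0, 1261]) cube([439, 47, 25]);


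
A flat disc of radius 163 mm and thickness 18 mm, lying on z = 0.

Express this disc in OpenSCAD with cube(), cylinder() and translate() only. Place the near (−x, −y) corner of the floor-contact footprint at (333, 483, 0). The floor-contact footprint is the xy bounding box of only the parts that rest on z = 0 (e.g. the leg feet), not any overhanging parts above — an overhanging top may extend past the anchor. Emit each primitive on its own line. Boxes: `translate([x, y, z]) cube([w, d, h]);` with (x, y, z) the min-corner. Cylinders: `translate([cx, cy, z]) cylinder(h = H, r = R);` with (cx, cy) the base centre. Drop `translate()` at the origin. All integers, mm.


translate([496, 646, 0]) cylinder(h = 18, r = 163);


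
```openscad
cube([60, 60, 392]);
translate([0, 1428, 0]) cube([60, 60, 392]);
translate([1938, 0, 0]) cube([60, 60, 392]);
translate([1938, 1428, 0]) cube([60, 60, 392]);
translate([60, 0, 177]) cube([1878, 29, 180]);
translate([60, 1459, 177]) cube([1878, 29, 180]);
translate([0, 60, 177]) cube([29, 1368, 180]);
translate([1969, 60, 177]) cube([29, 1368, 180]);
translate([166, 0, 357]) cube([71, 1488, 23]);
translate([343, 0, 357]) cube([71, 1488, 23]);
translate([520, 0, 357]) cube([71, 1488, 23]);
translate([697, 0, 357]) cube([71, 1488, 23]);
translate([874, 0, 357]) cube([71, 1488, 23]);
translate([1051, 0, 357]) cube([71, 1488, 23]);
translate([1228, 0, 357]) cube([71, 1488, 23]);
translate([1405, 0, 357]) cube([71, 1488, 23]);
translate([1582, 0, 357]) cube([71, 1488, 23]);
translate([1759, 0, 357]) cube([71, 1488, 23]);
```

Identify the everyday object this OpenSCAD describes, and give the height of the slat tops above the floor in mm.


A bed frame. The slat-top height is 380 mm.

Four posts, four rails, and a row of slats — a bed frame. Slats sit on the rails at z = 177 + 180 = 357; with slat thickness 23, the top is 380 mm.


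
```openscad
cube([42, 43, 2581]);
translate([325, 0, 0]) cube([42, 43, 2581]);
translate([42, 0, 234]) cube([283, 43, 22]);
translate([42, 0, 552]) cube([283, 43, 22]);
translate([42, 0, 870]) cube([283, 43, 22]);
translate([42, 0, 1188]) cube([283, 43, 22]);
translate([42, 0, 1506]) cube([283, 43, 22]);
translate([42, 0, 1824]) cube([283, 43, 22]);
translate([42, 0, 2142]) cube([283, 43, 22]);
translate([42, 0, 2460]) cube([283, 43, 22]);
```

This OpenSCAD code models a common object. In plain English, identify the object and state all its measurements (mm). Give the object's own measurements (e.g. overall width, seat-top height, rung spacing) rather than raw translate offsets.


A straight ladder. Two 42×43 mm vertical rails, 2581 mm tall, stand 367 mm apart (outside-to-outside) with their front faces coplanar on the −y side. 8 rungs, each 43 mm deep and 22 mm tall, span between the inner faces of the rails, front faces flush with the rails. The lowest rung's underside is at z = 234 mm and rungs are spaced 318 mm apart (underside to underside).


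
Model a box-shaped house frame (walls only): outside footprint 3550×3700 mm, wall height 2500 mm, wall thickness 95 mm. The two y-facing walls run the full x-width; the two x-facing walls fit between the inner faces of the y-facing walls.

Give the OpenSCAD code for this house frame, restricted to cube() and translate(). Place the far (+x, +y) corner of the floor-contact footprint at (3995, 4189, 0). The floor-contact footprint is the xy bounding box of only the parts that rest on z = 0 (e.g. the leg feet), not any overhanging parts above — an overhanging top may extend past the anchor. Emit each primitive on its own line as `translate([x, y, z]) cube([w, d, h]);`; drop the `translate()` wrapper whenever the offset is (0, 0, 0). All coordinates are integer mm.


translate([445, 489, 0]) cube([3550, 95, 2500]);
translate([445, 4094, 0]) cube([3550, 95, 2500]);
translate([445, 584, 0]) cube([95, 3510, 2500]);
translate([3900, 584, 0]) cube([95, 3510, 2500]);


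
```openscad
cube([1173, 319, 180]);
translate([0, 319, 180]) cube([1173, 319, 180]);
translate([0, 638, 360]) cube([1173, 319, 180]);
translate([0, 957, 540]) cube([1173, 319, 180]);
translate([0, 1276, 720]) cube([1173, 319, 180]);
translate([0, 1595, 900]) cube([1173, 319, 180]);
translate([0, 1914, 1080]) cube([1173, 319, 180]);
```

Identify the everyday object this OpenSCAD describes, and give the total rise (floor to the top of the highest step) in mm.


A staircase. The total rise is 1260 mm.

7 identical blocks, each offset up and back from the previous — a staircase. Each step is 180 mm tall and there are 7 of them, so the total rise is 7 × 180 = 1260 mm.


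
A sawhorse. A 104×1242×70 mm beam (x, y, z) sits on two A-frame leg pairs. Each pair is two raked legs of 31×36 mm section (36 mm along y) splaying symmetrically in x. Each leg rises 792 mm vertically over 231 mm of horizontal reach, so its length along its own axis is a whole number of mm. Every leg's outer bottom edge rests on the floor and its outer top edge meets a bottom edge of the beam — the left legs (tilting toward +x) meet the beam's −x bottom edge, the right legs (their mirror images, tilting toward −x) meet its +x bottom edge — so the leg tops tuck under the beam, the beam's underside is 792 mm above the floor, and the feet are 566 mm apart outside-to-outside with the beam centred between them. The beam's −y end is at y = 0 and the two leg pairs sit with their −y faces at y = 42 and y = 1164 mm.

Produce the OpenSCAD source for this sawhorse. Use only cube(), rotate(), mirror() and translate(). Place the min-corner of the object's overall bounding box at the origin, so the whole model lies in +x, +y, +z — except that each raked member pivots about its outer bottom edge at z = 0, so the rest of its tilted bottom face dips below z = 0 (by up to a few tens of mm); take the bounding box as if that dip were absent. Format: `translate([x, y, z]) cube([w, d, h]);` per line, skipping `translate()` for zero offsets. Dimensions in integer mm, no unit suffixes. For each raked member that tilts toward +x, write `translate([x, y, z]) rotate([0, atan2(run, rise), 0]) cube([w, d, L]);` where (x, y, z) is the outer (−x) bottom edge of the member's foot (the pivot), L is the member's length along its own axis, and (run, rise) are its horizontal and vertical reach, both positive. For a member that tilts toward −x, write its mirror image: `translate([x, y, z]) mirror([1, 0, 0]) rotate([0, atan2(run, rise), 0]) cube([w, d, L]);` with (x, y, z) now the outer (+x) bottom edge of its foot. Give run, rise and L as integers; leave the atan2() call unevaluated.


translate([231, 0, 792]) cube([104, 1242, 70]);
translate([0, 42, 0]) rotate([0, atan2(231, 792), 0]) cube([31, 36, 825]);
translate([566, 42, 0]) mirror([1, 0, 0]) rotate([0, atan2(231, 792), 0]) cube([31, 36, 825]);
translate([0, 1164, 0]) rotate([0, atan2(231, 792), 0]) cube([31, 36, 825]);
translate([566, 1164, 0]) mirror([1, 0, 0]) rotate([0, atan2(231, 792), 0]) cube([31, 36, 825]);


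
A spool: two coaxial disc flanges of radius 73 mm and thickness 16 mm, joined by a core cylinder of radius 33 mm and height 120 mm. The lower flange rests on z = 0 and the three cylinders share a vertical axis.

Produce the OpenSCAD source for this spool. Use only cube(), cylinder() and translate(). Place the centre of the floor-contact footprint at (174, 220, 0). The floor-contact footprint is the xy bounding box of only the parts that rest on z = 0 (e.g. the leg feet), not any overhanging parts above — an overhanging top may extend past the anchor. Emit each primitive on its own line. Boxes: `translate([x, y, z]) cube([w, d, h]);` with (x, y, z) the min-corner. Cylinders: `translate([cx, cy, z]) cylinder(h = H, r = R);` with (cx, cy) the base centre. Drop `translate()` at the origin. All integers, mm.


translate([174, 220, 0]) cylinder(h = 16, r = 73);
translate([174, 220, 16]) cylinder(h = 120, r = 33);
translate([174, 220, 136]) cylinder(h = 16, r = 73);


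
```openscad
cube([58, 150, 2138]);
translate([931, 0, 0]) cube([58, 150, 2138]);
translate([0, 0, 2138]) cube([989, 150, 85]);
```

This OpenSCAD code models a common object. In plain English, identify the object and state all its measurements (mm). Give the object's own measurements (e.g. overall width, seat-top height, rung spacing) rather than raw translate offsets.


A door frame. The clear opening is 873 mm wide and 2138 mm high. Two 58 mm wide jambs, 150 mm deep, stand either side of the opening from the floor to the top of the opening. A 85 mm thick head sits across the top of both jambs, spanning the full outside width of the frame.


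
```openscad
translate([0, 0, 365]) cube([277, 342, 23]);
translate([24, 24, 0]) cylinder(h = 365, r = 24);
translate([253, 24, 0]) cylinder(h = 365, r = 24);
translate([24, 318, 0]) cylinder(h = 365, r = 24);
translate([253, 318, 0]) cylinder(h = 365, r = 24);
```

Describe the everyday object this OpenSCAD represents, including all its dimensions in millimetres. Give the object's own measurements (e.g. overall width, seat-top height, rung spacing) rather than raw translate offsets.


A four-legged stool. The seat is a 277×342×23 mm slab whose top surface is at z = 388 mm; four round legs, each 48 mm in diameter, run from the floor (z = 0) to the underside of the seat, each leg's axis is inset half a diameter from the nearest pair of seat edges (so the leg's bounding box is flush with the corner).


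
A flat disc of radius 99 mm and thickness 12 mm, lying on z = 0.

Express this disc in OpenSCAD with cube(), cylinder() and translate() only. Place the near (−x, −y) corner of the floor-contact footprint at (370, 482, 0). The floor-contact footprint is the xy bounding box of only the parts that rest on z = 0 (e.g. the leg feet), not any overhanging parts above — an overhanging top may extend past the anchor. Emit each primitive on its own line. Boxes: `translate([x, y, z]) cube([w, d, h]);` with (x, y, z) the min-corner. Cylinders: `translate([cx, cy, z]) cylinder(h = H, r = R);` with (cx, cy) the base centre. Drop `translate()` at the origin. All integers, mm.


translate([469, 581, 0]) cylinder(h = 12, r = 99);


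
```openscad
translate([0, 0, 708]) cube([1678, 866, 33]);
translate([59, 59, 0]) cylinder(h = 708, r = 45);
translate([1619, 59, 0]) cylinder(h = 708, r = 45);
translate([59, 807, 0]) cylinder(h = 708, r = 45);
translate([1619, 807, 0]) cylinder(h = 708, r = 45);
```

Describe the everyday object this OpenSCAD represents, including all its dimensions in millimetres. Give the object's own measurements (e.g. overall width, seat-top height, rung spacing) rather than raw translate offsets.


A rectangular dining table. The top is 1678×866×33 mm with its upper surface at z = 741 mm. It stands on four round legs of 90 mm diameter, each leg's bounding box inset 14 mm from the nearest pair of top edges, running from the floor to the underside of the top.


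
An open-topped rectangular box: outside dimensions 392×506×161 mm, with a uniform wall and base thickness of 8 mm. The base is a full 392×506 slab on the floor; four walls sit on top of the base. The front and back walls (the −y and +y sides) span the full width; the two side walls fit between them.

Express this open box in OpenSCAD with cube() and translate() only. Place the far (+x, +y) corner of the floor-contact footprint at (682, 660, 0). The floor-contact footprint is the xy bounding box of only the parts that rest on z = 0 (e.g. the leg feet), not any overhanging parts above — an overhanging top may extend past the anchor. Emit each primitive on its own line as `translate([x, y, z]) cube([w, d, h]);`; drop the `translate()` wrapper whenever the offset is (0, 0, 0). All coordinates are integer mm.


translate([290, 154, 0]) cube([392, 506, 8]);
translate([290, 154, 8]) cube([392, 8, 153]);
translate([290, 652, 8]) cube([392, 8, 153]);
translate([290, 162, 8]) cube([8, 490, 153]);
translate([674, 162, 8]) cube([8, 490, 153]);


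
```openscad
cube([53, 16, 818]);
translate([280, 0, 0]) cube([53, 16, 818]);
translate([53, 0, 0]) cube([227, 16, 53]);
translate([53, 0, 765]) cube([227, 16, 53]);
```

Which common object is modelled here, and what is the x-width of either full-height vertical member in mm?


A picture frame. The border width is 53 mm.

Four thin pieces enclosing a rectangular opening — a picture frame. The two full-height stiles are 818 mm tall; the top rail sits at z = 765 and is 53 mm tall, so the border above the opening is 818 − 765 = 53 mm, matching the stile x-width.


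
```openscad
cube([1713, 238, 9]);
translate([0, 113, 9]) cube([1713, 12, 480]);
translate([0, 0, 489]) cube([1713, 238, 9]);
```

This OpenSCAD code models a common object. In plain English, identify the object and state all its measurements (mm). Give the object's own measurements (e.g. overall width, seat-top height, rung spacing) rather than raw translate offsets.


An I-beam lying along x, 1713 mm long. Overall section height 498 mm. Two flanges 238 mm wide (y) and 9 mm thick, one on the floor and one at the top; a web 12 mm thick runs between them, centred on the flange width.


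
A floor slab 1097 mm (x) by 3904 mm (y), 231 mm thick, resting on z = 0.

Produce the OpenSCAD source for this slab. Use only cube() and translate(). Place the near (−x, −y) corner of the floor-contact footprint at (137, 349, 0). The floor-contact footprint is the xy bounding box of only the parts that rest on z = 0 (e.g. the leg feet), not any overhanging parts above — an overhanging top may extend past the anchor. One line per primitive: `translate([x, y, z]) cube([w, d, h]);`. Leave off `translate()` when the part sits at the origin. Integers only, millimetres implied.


translate([137, 349, 0]) cube([1097, 3904, 231]);


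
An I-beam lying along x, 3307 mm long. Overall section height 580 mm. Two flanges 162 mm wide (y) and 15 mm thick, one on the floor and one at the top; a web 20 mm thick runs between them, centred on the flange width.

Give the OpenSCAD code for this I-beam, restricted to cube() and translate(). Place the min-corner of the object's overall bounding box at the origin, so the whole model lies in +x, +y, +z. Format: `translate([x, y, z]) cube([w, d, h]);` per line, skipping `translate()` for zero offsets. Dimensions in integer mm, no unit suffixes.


cube([3307, 162, 15]);
translate([0, 71, 15]) cube([3307, 20, 550]);
translate([0, 0, 565]) cube([3307, 162, 15]);


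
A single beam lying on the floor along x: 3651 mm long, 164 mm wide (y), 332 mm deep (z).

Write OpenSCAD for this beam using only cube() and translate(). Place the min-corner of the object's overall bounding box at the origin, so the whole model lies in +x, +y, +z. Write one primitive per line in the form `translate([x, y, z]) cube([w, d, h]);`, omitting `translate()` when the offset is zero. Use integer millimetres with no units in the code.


cube([3651, 164, 332]);


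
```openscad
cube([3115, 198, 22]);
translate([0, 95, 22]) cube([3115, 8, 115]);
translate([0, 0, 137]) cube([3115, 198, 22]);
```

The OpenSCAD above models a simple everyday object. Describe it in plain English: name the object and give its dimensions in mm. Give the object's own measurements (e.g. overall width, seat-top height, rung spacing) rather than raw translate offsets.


An I-beam lying along x, 3115 mm long. Overall section height 159 mm. Two flanges 198 mm wide (y) and 22 mm thick, one on the floor and one at the top; a web 8 mm thick runs between them, centred on the flange width.


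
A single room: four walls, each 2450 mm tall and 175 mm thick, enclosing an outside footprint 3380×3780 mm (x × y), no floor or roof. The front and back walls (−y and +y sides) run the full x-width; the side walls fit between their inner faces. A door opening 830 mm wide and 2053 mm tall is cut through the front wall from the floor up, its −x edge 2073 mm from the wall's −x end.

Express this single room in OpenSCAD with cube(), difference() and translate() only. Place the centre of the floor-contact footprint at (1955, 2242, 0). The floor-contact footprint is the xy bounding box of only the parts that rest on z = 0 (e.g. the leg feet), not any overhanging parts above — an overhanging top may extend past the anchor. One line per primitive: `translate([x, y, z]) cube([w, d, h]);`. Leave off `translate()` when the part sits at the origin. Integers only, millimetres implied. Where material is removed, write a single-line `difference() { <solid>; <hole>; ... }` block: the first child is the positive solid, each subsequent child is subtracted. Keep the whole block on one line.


difference() { translate([265, 352, 0]) cube([3380, 175, 2450]); translate([2338, 352, 0]) cube([830, 175, 2053]); }
translate([265, 3957, 0]) cube([3380, 175, 2450]);
translate([265, 527, 0]) cube([175, 3430, 2450]);
translate([3470, 527, 0]) cube([175, 3430, 2450]);


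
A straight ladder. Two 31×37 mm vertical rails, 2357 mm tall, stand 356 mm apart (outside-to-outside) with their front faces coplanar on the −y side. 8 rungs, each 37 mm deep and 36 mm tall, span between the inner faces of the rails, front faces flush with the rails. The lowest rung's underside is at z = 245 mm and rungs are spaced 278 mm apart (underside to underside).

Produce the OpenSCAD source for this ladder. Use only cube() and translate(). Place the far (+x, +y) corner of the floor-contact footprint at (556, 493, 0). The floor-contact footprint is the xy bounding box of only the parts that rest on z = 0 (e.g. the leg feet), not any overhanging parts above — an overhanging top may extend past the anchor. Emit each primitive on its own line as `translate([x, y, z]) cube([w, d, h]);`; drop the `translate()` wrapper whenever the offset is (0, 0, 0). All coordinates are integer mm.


translate([200, 456, 0]) cube([31, 37, 2357]);
translate([525, 456, 0]) cube([31, 37, 2357]);
translate([231, 456, 245]) cube([294, 37, 36]);
translate([231, 456, 523]) cube([294, 37, 36]);
translate([231, 456, 801]) cube([294, 37, 36]);
translate([231, 456, 1079]) cube([294, 37, 36]);
translate([231, 456, 1357]) cube([294, 37, 36]);
translate([231, 456, 1635]) cube([294, 37, 36]);
translate([231, 456, 1913]) cube([294, 37, 36]);
translate([231, 456, 2191]) cube([294, 37, 36]);


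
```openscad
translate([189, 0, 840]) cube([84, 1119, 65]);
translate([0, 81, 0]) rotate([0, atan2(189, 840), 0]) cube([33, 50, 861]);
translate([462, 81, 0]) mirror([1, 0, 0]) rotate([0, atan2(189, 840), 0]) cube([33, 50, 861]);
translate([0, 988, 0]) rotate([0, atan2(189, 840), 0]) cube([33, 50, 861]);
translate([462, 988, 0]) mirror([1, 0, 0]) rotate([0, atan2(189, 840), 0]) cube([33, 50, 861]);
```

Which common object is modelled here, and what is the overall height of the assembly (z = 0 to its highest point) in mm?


A sawhorse. The overall height is 905 mm.

A beam across two mirrored pairs of raked legs — a sawhorse. The beam's underside is at z = 840 (matching the legs' vertical rise in atan2(189, 840)) and the beam is 65 mm tall, so its top is at 840 + 65 = 905 mm. The raked legs top out at the beam's underside, so that is the highest point.


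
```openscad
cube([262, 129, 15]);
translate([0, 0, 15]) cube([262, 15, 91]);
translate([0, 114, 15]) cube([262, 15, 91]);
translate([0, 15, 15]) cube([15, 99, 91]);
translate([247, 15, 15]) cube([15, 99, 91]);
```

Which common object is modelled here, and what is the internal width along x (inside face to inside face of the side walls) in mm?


An open box. The internal width is 232 mm.

A 262×129 base slab with four walls standing on it — an open box. The base is 262 mm wide and the walls are 15 mm thick, so the internal width is 262 − 2 × 15 = 232 mm.


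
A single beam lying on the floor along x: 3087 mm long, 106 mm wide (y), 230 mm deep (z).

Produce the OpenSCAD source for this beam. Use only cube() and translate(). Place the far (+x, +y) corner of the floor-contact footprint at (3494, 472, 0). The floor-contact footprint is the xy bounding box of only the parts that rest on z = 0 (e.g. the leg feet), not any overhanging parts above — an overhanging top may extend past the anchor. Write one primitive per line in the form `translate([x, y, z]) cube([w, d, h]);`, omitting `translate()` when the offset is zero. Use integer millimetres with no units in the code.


translate([407, 366, 0]) cube([3087, 106, 230]);


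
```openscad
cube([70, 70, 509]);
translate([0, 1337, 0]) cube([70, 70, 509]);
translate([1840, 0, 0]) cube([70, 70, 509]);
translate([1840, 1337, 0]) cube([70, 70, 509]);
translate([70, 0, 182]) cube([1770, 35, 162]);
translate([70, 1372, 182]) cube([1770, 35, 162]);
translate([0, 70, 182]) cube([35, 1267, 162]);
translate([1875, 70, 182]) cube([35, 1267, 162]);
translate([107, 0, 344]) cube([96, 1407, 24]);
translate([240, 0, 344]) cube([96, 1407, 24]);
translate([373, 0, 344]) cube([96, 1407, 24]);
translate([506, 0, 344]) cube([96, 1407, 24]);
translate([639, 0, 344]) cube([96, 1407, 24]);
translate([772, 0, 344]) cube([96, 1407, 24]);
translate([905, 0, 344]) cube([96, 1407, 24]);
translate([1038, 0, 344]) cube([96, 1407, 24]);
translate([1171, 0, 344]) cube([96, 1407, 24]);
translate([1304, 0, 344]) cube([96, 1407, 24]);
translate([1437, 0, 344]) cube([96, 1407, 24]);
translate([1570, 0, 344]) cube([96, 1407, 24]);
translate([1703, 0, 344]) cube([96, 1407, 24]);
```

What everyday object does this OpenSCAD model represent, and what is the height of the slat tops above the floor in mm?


A bed frame. The slat-top height is 368 mm.

Four posts, four rails, and a row of slats — a bed frame. Slats sit on the rails at z = 182 + 162 = 344; with slat thickness 24, the top is 368 mm.
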